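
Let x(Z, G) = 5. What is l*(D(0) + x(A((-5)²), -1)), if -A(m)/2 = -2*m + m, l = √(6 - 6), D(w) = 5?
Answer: 0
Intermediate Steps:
l = 0 (l = √0 = 0)
A(m) = 2*m (A(m) = -2*(-2*m + m) = -(-2)*m = 2*m)
l*(D(0) + x(A((-5)²), -1)) = 0*(5 + 5) = 0*10 = 0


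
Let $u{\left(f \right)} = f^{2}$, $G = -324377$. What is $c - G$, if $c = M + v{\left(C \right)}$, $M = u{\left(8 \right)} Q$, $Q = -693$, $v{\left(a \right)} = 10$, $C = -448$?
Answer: $280035$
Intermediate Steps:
$M = -44352$ ($M = 8^{2} \left(-693\right) = 64 \left(-693\right) = -44352$)
$c = -44342$ ($c = -44352 + 10 = -44342$)
$c - G = -44342 - -324377 = -44342 + 324377 = 280035$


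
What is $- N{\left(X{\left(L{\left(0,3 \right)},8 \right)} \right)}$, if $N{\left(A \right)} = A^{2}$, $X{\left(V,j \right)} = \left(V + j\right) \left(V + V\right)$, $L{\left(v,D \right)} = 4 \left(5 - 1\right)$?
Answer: $-589824$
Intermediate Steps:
$L{\left(v,D \right)} = 16$ ($L{\left(v,D \right)} = 4 \cdot 4 = 16$)
$X{\left(V,j \right)} = 2 V \left(V + j\right)$ ($X{\left(V,j \right)} = \left(V + j\right) 2 V = 2 V \left(V + j\right)$)
$- N{\left(X{\left(L{\left(0,3 \right)},8 \right)} \right)} = - \left(2 \cdot 16 \left(16 + 8\right)\right)^{2} = - \left(2 \cdot 16 \cdot 24\right)^{2} = - 768^{2} = \left(-1\right) 589824 = -589824$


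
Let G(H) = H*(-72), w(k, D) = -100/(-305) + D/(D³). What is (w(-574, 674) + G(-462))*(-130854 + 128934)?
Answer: -442455520456800/6927709 ≈ -6.3868e+7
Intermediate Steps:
w(k, D) = 20/61 + D⁻² (w(k, D) = -100*(-1/305) + D/D³ = 20/61 + D⁻²)
G(H) = -72*H
(w(-574, 674) + G(-462))*(-130854 + 128934) = ((20/61 + 674⁻²) - 72*(-462))*(-130854 + 128934) = ((20/61 + 1/454276) + 33264)*(-1920) = (9085581/27710836 + 33264)*(-1920) = (921782334285/27710836)*(-1920) = -442455520456800/6927709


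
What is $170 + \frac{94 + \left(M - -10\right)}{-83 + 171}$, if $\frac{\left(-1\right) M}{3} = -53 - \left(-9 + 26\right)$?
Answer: $\frac{7637}{44} \approx 173.57$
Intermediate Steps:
$M = 210$ ($M = - 3 \left(-53 - \left(-9 + 26\right)\right) = - 3 \left(-53 - 17\right) = \left(-3\right) \left(-70\right) = 210$)
$170 + \frac{94 + \left(M - -10\right)}{-83 + 171} = 170 + \frac{94 + \left(210 - -10\right)}{-83 + 171} = 170 + \frac{94 + \left(210 + 10\right)}{88} = 170 + \left(94 + 220\right) \frac{1}{88} = 170 + 314 \cdot \frac{1}{88} = 170 + \frac{157}{44} = \frac{7637}{44}$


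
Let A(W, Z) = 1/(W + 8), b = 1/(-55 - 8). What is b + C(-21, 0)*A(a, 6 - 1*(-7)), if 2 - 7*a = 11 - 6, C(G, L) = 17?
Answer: 7444/3339 ≈ 2.2294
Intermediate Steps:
a = -3/7 (a = 2/7 - (11 - 6)/7 = 2/7 - 1/7*5 = 2/7 - 5/7 = -3/7 ≈ -0.42857)
b = -1/63 (b = 1/(-63) = -1/63 ≈ -0.015873)
A(W, Z) = 1/(8 + W)
b + C(-21, 0)*A(a, 6 - 1*(-7)) = -1/63 + 17/(8 - 3/7) = -1/63 + 17/(53/7) = -1/63 + 17*(7/53) = -1/63 + 119/53 = 7444/3339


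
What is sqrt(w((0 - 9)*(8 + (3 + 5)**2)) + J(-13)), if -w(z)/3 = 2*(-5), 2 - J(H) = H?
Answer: 3*sqrt(5) ≈ 6.7082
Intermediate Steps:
J(H) = 2 - H
w(z) = 30 (w(z) = -6*(-5) = -3*(-10) = 30)
sqrt(w((0 - 9)*(8 + (3 + 5)**2)) + J(-13)) = sqrt(30 + (2 - 1*(-13))) = sqrt(30 + (2 + 13)) = sqrt(30 + 15) = sqrt(45) = 3*sqrt(5)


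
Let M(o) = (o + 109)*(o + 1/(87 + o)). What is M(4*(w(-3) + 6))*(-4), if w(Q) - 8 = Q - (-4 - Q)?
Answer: -4070068/135 ≈ -30149.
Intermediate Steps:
w(Q) = 12 + 2*Q (w(Q) = 8 + (Q - (-4 - Q)) = 8 + (Q + (4 + Q)) = 8 + (4 + 2*Q) = 12 + 2*Q)
M(o) = (109 + o)*(o + 1/(87 + o))
M(4*(w(-3) + 6))*(-4) = ((109 + (4*((12 + 2*(-3)) + 6))**3 + 196*(4*((12 + 2*(-3)) + 6))**2 + 9484*(4*((12 + 2*(-3)) + 6)))/(87 + 4*((12 + 2*(-3)) + 6)))*(-4) = ((109 + (4*((12 - 6) + 6))**3 + 196*(4*((12 - 6) + 6))**2 + 9484*(4*((12 - 6) + 6)))/(87 + 4*((12 - 6) + 6)))*(-4) = ((109 + (4*(6 + 6))**3 + 196*(4*(6 + 6))**2 + 9484*(4*(6 + 6)))/(87 + 4*(6 + 6)))*(-4) = ((109 + (4*12)**3 + 196*(4*12)**2 + 9484*(4*12))/(87 + 4*12))*(-4) = ((109 + 48**3 + 196*48**2 + 9484*48)/(87 + 48))*(-4) = ((109 + 110592 + 196*2304 + 455232)/135)*(-4) = ((109 + 110592 + 451584 + 455232)/135)*(-4) = ((1/135)*1017517)*(-4) = (1017517/135)*(-4) = -4070068/135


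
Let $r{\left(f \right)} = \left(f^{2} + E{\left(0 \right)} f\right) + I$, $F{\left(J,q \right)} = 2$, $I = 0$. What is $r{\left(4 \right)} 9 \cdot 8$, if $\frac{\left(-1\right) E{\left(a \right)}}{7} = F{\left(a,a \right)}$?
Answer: $-2880$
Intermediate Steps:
$E{\left(a \right)} = -14$ ($E{\left(a \right)} = \left(-7\right) 2 = -14$)
$r{\left(f \right)} = f^{2} - 14 f$ ($r{\left(f \right)} = \left(f^{2} - 14 f\right) + 0 = f^{2} - 14 f$)
$r{\left(4 \right)} 9 \cdot 8 = 4 \left(-14 + 4\right) 9 \cdot 8 = 4 \left(-10\right) 9 \cdot 8 = \left(-40\right) 9 \cdot 8 = \left(-360\right) 8 = -2880$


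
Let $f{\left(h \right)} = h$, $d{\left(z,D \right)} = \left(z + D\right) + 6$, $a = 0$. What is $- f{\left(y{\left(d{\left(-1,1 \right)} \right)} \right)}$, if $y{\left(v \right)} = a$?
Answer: $0$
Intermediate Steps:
$d{\left(z,D \right)} = 6 + D + z$ ($d{\left(z,D \right)} = \left(D + z\right) + 6 = 6 + D + z$)
$y{\left(v \right)} = 0$
$- f{\left(y{\left(d{\left(-1,1 \right)} \right)} \right)} = \left(-1\right) 0 = 0$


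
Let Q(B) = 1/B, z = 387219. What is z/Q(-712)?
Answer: -275699928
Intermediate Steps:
z/Q(-712) = 387219/(1/(-712)) = 387219/(-1/712) = 387219*(-712) = -275699928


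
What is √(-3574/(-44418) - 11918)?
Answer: 5*I*√235135633227/22209 ≈ 109.17*I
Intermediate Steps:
√(-3574/(-44418) - 11918) = √(-3574*(-1/44418) - 11918) = √(1787/22209 - 11918) = √(-264685075/22209) = 5*I*√235135633227/22209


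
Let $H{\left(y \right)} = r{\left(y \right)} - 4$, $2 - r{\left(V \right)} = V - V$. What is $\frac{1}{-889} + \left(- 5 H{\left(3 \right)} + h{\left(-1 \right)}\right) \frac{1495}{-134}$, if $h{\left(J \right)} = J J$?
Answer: $- \frac{14619739}{119126} \approx -122.72$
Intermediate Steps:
$r{\left(V \right)} = 2$ ($r{\left(V \right)} = 2 - \left(V - V\right) = 2 - 0 = 2 + 0 = 2$)
$H{\left(y \right)} = -2$ ($H{\left(y \right)} = 2 - 4 = -2$)
$h{\left(J \right)} = J^{2}$
$\frac{1}{-889} + \left(- 5 H{\left(3 \right)} + h{\left(-1 \right)}\right) \frac{1495}{-134} = \frac{1}{-889} + \left(\left(-5\right) \left(-2\right) + \left(-1\right)^{2}\right) \frac{1495}{-134} = - \frac{1}{889} + \left(10 + 1\right) 1495 \left(- \frac{1}{134}\right) = - \frac{1}{889} + 11 \left(- \frac{1495}{134}\right) = - \frac{1}{889} - \frac{16445}{134} = - \frac{14619739}{119126}$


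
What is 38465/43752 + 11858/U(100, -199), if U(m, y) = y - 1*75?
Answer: -254135903/5994024 ≈ -42.398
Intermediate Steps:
U(m, y) = -75 + y (U(m, y) = y - 75 = -75 + y)
38465/43752 + 11858/U(100, -199) = 38465/43752 + 11858/(-75 - 199) = 38465*(1/43752) + 11858/(-274) = 38465/43752 + 11858*(-1/274) = 38465/43752 - 5929/137 = -254135903/5994024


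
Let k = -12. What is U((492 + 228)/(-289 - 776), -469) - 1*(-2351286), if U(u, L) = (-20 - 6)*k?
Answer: 2351598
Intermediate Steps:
U(u, L) = 312 (U(u, L) = (-20 - 6)*(-12) = -26*(-12) = 312)
U((492 + 228)/(-289 - 776), -469) - 1*(-2351286) = 312 - 1*(-2351286) = 312 + 2351286 = 2351598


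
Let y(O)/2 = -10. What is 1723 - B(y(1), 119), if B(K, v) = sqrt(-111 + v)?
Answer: 1723 - 2*sqrt(2) ≈ 1720.2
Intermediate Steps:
y(O) = -20 (y(O) = 2*(-10) = -20)
1723 - B(y(1), 119) = 1723 - sqrt(-111 + 119) = 1723 - sqrt(8) = 1723 - 2*sqrt(2)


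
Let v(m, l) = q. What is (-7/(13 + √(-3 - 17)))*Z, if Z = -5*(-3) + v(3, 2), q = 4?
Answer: -247/27 + 38*I*√5/27 ≈ -9.1481 + 3.1471*I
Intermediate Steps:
v(m, l) = 4
Z = 19 (Z = -5*(-3) + 4 = 15 + 4 = 19)
(-7/(13 + √(-3 - 17)))*Z = -7/(13 + √(-3 - 17))*19 = -7/(13 + √(-20))*19 = -7/(13 + 2*I*√5)*19 = -133/(13 + 2*I*√5)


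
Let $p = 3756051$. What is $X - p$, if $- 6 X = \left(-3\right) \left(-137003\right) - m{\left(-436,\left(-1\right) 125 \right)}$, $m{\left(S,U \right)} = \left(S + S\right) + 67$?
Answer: $- \frac{11474060}{3} \approx -3.8247 \cdot 10^{6}$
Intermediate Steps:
$m{\left(S,U \right)} = 67 + 2 S$ ($m{\left(S,U \right)} = 2 S + 67 = 67 + 2 S$)
$X = - \frac{205907}{3}$ ($X = - \frac{\left(-3\right) \left(-137003\right) - \left(67 + 2 \left(-436\right)\right)}{6} = - \frac{411009 - \left(67 - 872\right)}{6} = - \frac{411009 - -805}{6} = - \frac{411009 + 805}{6} = \left(- \frac{1}{6}\right) 411814 = - \frac{205907}{3} \approx -68636.0$)
$X - p = - \frac{205907}{3} - 3756051 = - \frac{11474060}{3}$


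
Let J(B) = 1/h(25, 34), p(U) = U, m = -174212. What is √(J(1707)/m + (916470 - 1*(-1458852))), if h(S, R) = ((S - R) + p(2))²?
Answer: √883109817958170055/609742 ≈ 1541.2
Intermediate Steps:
h(S, R) = (2 + S - R)² (h(S, R) = ((S - R) + 2)² = (2 + S - R)²)
J(B) = 1/49 (J(B) = 1/((2 + 25 - 1*34)²) = 1/((2 + 25 - 34)²) = 1/((-7)²) = 1/49)
√(J(1707)/m + (916470 - 1*(-1458852))) = √((1/49)/(-174212) + (916470 - 1*(-1458852))) = √((1/49)*(-1/174212) + (916470 + 1458852)) = √(-1/8536388 + 2375322) = √(20276670216935/8536388) = √883109817958170055/609742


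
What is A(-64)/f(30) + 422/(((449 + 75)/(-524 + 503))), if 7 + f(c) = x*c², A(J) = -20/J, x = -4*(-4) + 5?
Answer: -669718409/39599728 ≈ -16.912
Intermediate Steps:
x = 21 (x = 16 + 5 = 21)
f(c) = -7 + 21*c²
A(-64)/f(30) + 422/(((449 + 75)/(-524 + 503))) = (-20/(-64))/(-7 + 21*30²) + 422/(((449 + 75)/(-524 + 503))) = (-20*(-1/64))/(-7 + 21*900) + 422/((524/(-21))) = 5/(16*(-7 + 18900)) + 422/((524*(-1/21))) = (5/16)/18893 + 422/(-524/21) = (5/16)*(1/18893) + 422*(-21/524) = 5/302288 - 4431/262 = -669718409/39599728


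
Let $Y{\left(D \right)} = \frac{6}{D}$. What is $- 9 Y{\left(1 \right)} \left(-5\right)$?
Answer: $270$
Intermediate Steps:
$- 9 Y{\left(1 \right)} \left(-5\right) = - 9 \cdot \frac{6}{1} \left(-5\right) = - 9 \cdot 6 \cdot 1 \left(-5\right) = \left(-9\right) 6 \left(-5\right) = \left(-54\right) \left(-5\right) = 270$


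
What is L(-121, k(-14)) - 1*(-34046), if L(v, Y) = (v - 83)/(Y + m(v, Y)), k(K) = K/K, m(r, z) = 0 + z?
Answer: 33944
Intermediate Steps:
m(r, z) = z
k(K) = 1
L(v, Y) = (-83 + v)/(2*Y) (L(v, Y) = (v - 83)/(Y + Y) = (-83 + v)/((2*Y)) = (-83 + v)*(1/(2*Y)) = (-83 + v)/(2*Y))
L(-121, k(-14)) - 1*(-34046) = (½)*(-83 - 121)/1 - 1*(-34046) = (½)*1*(-204) + 34046 = -102 + 34046 = 33944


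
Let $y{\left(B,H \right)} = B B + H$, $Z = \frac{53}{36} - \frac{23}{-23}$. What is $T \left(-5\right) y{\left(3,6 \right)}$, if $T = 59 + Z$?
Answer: $- \frac{55325}{12} \approx -4610.4$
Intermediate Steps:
$Z = \frac{89}{36}$ ($Z = 53 \cdot \frac{1}{36} - -1 = \frac{53}{36} + 1 = \frac{89}{36} \approx 2.4722$)
$y{\left(B,H \right)} = H + B^{2}$ ($y{\left(B,H \right)} = B^{2} + H = H + B^{2}$)
$T = \frac{2213}{36}$ ($T = 59 + \frac{89}{36} = \frac{2213}{36} \approx 61.472$)
$T \left(-5\right) y{\left(3,6 \right)} = \frac{2213}{36} \left(-5\right) \left(6 + 3^{2}\right) = - \frac{11065 \left(6 + 9\right)}{36} = \left(- \frac{11065}{36}\right) 15 = - \frac{55325}{12}$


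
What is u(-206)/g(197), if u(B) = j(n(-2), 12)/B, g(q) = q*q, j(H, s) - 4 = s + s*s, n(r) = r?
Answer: -80/3997327 ≈ -2.0013e-5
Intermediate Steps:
j(H, s) = 4 + s + s² (j(H, s) = 4 + (s + s*s) = 4 + (s + s²) = 4 + s + s²)
g(q) = q²
u(B) = 160/B (u(B) = (4 + 12 + 12²)/B = (4 + 12 + 144)/B = 160/B)
u(-206)/g(197) = (160/(-206))/(197²) = (160*(-1/206))/38809 = -80/103*1/38809 = -80/3997327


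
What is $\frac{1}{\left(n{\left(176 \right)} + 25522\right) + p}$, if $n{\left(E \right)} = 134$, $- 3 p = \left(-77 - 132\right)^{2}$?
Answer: $\frac{3}{33287} \approx 9.0125 \cdot 10^{-5}$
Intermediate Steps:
$p = - \frac{43681}{3}$ ($p = - \frac{\left(-77 - 132\right)^{2}}{3} = - \frac{\left(-209\right)^{2}}{3} = \left(- \frac{1}{3}\right) 43681 = - \frac{43681}{3} \approx -14560.0$)
$\frac{1}{\left(n{\left(176 \right)} + 25522\right) + p} = \frac{1}{\left(134 + 25522\right) - \frac{43681}{3}} = \frac{1}{25656 - \frac{43681}{3}} = \frac{1}{\frac{33287}{3}} = \frac{3}{33287}$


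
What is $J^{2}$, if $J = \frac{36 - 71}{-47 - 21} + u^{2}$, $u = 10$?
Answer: $\frac{46717225}{4624} \approx 10103.0$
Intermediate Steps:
$J = \frac{6835}{68}$ ($J = \frac{36 - 71}{-47 - 21} + 10^{2} = - \frac{35}{-68} + 100 = \left(-35\right) \left(- \frac{1}{68}\right) + 100 = \frac{35}{68} + 100 = \frac{6835}{68} \approx 100.51$)
$J^{2} = \left(\frac{6835}{68}\right)^{2} = \frac{46717225}{4624}$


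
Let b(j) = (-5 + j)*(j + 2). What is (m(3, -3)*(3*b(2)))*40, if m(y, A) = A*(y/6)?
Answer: 2160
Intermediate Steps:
m(y, A) = A*y/6 (m(y, A) = A*(y*(⅙)) = A*(y/6) = A*y/6)
b(j) = (-5 + j)*(2 + j)
(m(3, -3)*(3*b(2)))*40 = (((⅙)*(-3)*3)*(3*(-10 + 2² - 3*2)))*40 = -9*(-10 + 4 - 6)/2*40 = -9*(-12)/2*40 = -3/2*(-36)*40 = 54*40 = 2160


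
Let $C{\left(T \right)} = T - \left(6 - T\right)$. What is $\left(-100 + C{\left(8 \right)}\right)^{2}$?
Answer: $8100$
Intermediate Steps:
$C{\left(T \right)} = -6 + 2 T$ ($C{\left(T \right)} = T + \left(-6 + T\right) = -6 + 2 T$)
$\left(-100 + C{\left(8 \right)}\right)^{2} = \left(-100 + \left(-6 + 2 \cdot 8\right)\right)^{2} = \left(-100 + \left(-6 + 16\right)\right)^{2} = \left(-100 + 10\right)^{2} = \left(-90\right)^{2} = 8100$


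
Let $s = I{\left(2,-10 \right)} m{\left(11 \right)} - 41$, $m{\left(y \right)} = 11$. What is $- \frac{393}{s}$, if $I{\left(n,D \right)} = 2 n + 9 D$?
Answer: $\frac{131}{329} \approx 0.39818$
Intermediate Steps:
$s = -987$ ($s = \left(2 \cdot 2 + 9 \left(-10\right)\right) 11 - 41 = \left(4 - 90\right) 11 - 41 = \left(-86\right) 11 - 41 = -946 - 41 = -987$)
$- \frac{393}{s} = - \frac{393}{-987} = \left(-393\right) \left(- \frac{1}{987}\right) = \frac{131}{329}$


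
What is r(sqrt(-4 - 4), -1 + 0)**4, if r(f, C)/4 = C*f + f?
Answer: 0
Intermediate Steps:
r(f, C) = 4*f + 4*C*f (r(f, C) = 4*(C*f + f) = 4*(f + C*f) = 4*f + 4*C*f)
r(sqrt(-4 - 4), -1 + 0)**4 = (4*sqrt(-4 - 4)*(1 + (-1 + 0)))**4 = (4*sqrt(-8)*(1 - 1))**4 = (4*(2*I*sqrt(2))*0)**4 = 0**4 = 0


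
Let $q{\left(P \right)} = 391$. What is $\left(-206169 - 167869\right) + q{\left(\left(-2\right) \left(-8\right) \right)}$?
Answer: $-373647$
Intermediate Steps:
$\left(-206169 - 167869\right) + q{\left(\left(-2\right) \left(-8\right) \right)} = \left(-206169 - 167869\right) + 391 = -374038 + 391 = -373647$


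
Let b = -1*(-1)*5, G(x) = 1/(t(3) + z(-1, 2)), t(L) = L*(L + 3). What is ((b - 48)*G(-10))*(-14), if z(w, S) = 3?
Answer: 86/3 ≈ 28.667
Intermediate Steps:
t(L) = L*(3 + L)
G(x) = 1/21 (G(x) = 1/(3*(3 + 3) + 3) = 1/(3*6 + 3) = 1/(18 + 3) = 1/21)
b = 5 (b = -(-1)*5 = -1*(-5) = 5)
((b - 48)*G(-10))*(-14) = ((5 - 48)*(1/21))*(-14) = -43*1/21*(-14) = -43/21*(-14) = 86/3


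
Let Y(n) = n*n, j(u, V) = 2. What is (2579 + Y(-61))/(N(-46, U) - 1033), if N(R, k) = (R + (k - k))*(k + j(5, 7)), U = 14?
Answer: -6300/1769 ≈ -3.5613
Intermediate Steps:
Y(n) = n²
N(R, k) = R*(2 + k) (N(R, k) = (R + (k - k))*(k + 2) = (R + 0)*(2 + k) = R*(2 + k))
(2579 + Y(-61))/(N(-46, U) - 1033) = (2579 + (-61)²)/(-46*(2 + 14) - 1033) = (2579 + 3721)/(-46*16 - 1033) = 6300/(-736 - 1033) = 6300/(-1769) = 6300*(-1/1769) = -6300/1769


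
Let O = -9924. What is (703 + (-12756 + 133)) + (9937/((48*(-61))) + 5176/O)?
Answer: -9624412121/807152 ≈ -11924.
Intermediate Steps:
(703 + (-12756 + 133)) + (9937/((48*(-61))) + 5176/O) = (703 + (-12756 + 133)) + (9937/((48*(-61))) + 5176/(-9924)) = (703 - 12623) + (9937/(-2928) + 5176*(-1/9924)) = -11920 + (9937*(-1/2928) - 1294/2481) = -11920 + (-9937/2928 - 1294/2481) = -11920 - 3160281/807152 = -9624412121/807152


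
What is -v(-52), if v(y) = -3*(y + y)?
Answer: -312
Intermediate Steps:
v(y) = -6*y
-v(-52) = -(-6)*(-52) = -1*312 = -312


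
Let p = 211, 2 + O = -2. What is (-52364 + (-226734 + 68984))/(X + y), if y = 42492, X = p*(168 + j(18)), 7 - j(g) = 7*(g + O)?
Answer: -210114/58739 ≈ -3.5771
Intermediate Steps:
O = -4 (O = -2 - 2 = -4)
j(g) = 35 - 7*g (j(g) = 7 - 7*(g - 4) = 7 - 7*(-4 + g) = 7 - (-28 + 7*g) = 7 + (28 - 7*g) = 35 - 7*g)
X = 16247 (X = 211*(168 + (35 - 7*18)) = 211*(168 + (35 - 126)) = 211*(168 - 91) = 211*77 = 16247)
(-52364 + (-226734 + 68984))/(X + y) = (-52364 + (-226734 + 68984))/(16247 + 42492) = (-52364 - 157750)/58739 = -210114*1/58739 = -210114/58739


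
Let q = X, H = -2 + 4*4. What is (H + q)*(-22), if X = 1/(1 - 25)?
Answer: -3685/12 ≈ -307.08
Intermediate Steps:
H = 14 (H = -2 + 16 = 14)
X = -1/24 (X = 1/(-24) = -1/24 ≈ -0.041667)
q = -1/24 ≈ -0.041667
(H + q)*(-22) = (14 - 1/24)*(-22) = (335/24)*(-22) = -3685/12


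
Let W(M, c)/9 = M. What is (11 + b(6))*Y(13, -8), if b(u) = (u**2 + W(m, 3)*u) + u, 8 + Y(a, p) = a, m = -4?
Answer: -815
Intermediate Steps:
W(M, c) = 9*M
Y(a, p) = -8 + a
b(u) = u**2 - 35*u (b(u) = (u**2 + (9*(-4))*u) + u = (u**2 - 36*u) + u = u**2 - 35*u)
(11 + b(6))*Y(13, -8) = (11 + 6*(-35 + 6))*(-8 + 13) = (11 + 6*(-29))*5 = (11 - 174)*5 = -163*5 = -815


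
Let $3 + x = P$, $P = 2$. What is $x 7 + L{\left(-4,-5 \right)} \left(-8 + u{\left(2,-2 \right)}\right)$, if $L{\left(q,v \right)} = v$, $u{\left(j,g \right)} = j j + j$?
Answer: $3$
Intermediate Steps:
$u{\left(j,g \right)} = j + j^{2}$ ($u{\left(j,g \right)} = j^{2} + j = j + j^{2}$)
$x = -1$ ($x = -3 + 2 = -1$)
$x 7 + L{\left(-4,-5 \right)} \left(-8 + u{\left(2,-2 \right)}\right) = \left(-1\right) 7 - 5 \left(-8 + 2 \left(1 + 2\right)\right) = -7 - 5 \left(-8 + 2 \cdot 3\right) = -7 - 5 \left(-8 + 6\right) = -7 - -10 = -7 + 10 = 3$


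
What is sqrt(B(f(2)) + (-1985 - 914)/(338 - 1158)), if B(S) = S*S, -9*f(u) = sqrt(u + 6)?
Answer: sqrt(49482695)/3690 ≈ 1.9063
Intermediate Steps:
f(u) = -sqrt(6 + u)/9 (f(u) = -sqrt(u + 6)/9 = -sqrt(6 + u)/9)
B(S) = S**2
sqrt(B(f(2)) + (-1985 - 914)/(338 - 1158)) = sqrt((-sqrt(6 + 2)/9)**2 + (-1985 - 914)/(338 - 1158)) = sqrt((-2*sqrt(2)/9)**2 - 2899/(-820)) = sqrt((-2*sqrt(2)/9)**2 - 2899*(-1/820)) = sqrt((-2*sqrt(2)/9)**2 + 2899/820) = sqrt(8/81 + 2899/820) = sqrt(241379/66420) = sqrt(49482695)/3690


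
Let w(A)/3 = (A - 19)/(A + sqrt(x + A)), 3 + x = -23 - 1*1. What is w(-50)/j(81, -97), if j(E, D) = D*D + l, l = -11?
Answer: 1725/4036441 + 69*I*sqrt(77)/8072882 ≈ 0.00042736 + 7.5001e-5*I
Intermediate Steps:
x = -27 (x = -3 + (-23 - 1*1) = -3 + (-23 - 1) = -3 - 24 = -27)
j(E, D) = -11 + D**2 (j(E, D) = D*D - 11 = D**2 - 11 = -11 + D**2)
w(A) = 3*(-19 + A)/(A + sqrt(-27 + A)) (w(A) = 3*((A - 19)/(A + sqrt(-27 + A))) = 3*((-19 + A)/(A + sqrt(-27 + A))) = 3*(-19 + A)/(A + sqrt(-27 + A)))
w(-50)/j(81, -97) = (3*(-19 - 50)/(-50 + sqrt(-27 - 50)))/(-11 + (-97)**2) = (3*(-69)/(-50 + sqrt(-77)))/(-11 + 9409) = (3*(-69)/(-50 + I*sqrt(77)))/9398 = -207/(-50 + I*sqrt(77))*(1/9398) = -207/(9398*(-50 + I*sqrt(77)))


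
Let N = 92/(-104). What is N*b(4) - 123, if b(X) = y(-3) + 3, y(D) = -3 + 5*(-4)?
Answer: -1369/13 ≈ -105.31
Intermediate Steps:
N = -23/26 (N = 92*(-1/104) = -23/26 ≈ -0.88461)
y(D) = -23 (y(D) = -3 - 20 = -23)
b(X) = -20 (b(X) = -23 + 3 = -20)
N*b(4) - 123 = -23/26*(-20) - 123 = 230/13 - 123 = -1369/13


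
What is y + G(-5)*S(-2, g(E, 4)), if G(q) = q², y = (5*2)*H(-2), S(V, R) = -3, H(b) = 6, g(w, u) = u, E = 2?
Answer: -15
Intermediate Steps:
y = 60 (y = (5*2)*6 = 10*6 = 60)
y + G(-5)*S(-2, g(E, 4)) = 60 + (-5)²*(-3) = 60 + 25*(-3) = 60 - 75 = -15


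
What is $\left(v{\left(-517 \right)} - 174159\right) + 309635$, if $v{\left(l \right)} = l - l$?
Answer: $135476$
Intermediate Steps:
$v{\left(l \right)} = 0$
$\left(v{\left(-517 \right)} - 174159\right) + 309635 = \left(0 - 174159\right) + 309635 = -174159 + 309635 = 135476$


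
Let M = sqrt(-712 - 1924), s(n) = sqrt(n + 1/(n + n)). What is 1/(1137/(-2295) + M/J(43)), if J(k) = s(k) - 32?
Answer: 765*(-2752 + 3*sqrt(35346))/(1043008 - 1137*sqrt(35346) + 131580*I*sqrt(659)) ≈ -0.11474 + 0.46737*I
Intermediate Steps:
s(n) = sqrt(n + 1/(2*n))
M = 2*I*sqrt(659) (M = sqrt(-2636) = 2*I*sqrt(659) ≈ 51.342*I)
J(k) = -32 + sqrt(2/k + 4*k)/2 (J(k) = sqrt(2/k + 4*k)/2 - 32 = -32 + sqrt(2/k + 4*k)/2)
1/(1137/(-2295) + M/J(43)) = 1/(1137/(-2295) + (2*I*sqrt(659))/(-32 + sqrt(2/43 + 4*43)/2)) = 1/(1137*(-1/2295) + (2*I*sqrt(659))/(-32 + sqrt(2*(1/43) + 172)/2)) = 1/(-379/765 + (2*I*sqrt(659))/(-32 + sqrt(2/43 + 172)/2)) = 1/(-379/765 + (2*I*sqrt(659))/(-32 + sqrt(7398/43)/2)) = 1/(-379/765 + (2*I*sqrt(659))/(-32 + (3*sqrt(35346)/43)/2)) = 1/(-379/765 + (2*I*sqrt(659))/(-32 + 3*sqrt(35346)/86)) = 1/(-379/765 + 2*I*sqrt(659)/(-32 + 3*sqrt(35346)/86))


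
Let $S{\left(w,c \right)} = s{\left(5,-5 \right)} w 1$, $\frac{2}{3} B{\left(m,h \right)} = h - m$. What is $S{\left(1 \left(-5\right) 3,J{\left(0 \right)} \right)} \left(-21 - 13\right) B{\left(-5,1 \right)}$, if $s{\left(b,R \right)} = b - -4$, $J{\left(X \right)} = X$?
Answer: $41310$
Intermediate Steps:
$B{\left(m,h \right)} = - \frac{3 m}{2} + \frac{3 h}{2}$ ($B{\left(m,h \right)} = \frac{3 \left(h - m\right)}{2} = - \frac{3 m}{2} + \frac{3 h}{2}$)
$s{\left(b,R \right)} = 4 + b$ ($s{\left(b,R \right)} = b + 4 = 4 + b$)
$S{\left(w,c \right)} = 9 w$ ($S{\left(w,c \right)} = \left(4 + 5\right) w 1 = 9 w 1 = 9 w$)
$S{\left(1 \left(-5\right) 3,J{\left(0 \right)} \right)} \left(-21 - 13\right) B{\left(-5,1 \right)} = 9 \cdot 1 \left(-5\right) 3 \left(-21 - 13\right) \left(\left(- \frac{3}{2}\right) \left(-5\right) + \frac{3}{2} \cdot 1\right) = 9 \left(\left(-5\right) 3\right) \left(- 34 \left(\frac{15}{2} + \frac{3}{2}\right)\right) = 9 \left(-15\right) \left(\left(-34\right) 9\right) = \left(-135\right) \left(-306\right) = 41310$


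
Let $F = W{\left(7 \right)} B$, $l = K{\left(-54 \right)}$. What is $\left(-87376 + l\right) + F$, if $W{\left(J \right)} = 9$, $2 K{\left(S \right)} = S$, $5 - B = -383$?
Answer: $-83911$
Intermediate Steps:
$B = 388$ ($B = 5 - -383 = 5 + 383 = 388$)
$K{\left(S \right)} = \frac{S}{2}$
$l = -27$ ($l = \frac{1}{2} \left(-54\right) = -27$)
$F = 3492$ ($F = 9 \cdot 388 = 3492$)
$\left(-87376 + l\right) + F = \left(-87376 - 27\right) + 3492 = -87403 + 3492 = -83911$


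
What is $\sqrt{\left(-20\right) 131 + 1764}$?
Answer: $2 i \sqrt{214} \approx 29.257 i$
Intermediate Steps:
$\sqrt{\left(-20\right) 131 + 1764} = \sqrt{-2620 + 1764} = \sqrt{-856} = 2 i \sqrt{214}$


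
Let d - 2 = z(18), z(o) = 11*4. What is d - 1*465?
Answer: -419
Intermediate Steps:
z(o) = 44
d = 46 (d = 2 + 44 = 46)
d - 1*465 = 46 - 1*465 = 46 - 465 = -419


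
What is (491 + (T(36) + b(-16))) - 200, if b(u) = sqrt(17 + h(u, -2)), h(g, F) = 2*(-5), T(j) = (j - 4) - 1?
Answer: 322 + sqrt(7) ≈ 324.65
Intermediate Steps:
T(j) = -5 + j (T(j) = (-4 + j) - 1 = -5 + j)
h(g, F) = -10
b(u) = sqrt(7) (b(u) = sqrt(17 - 10) = sqrt(7))
(491 + (T(36) + b(-16))) - 200 = (491 + ((-5 + 36) + sqrt(7))) - 200 = (491 + (31 + sqrt(7))) - 200 = (522 + sqrt(7)) - 200 = 322 + sqrt(7)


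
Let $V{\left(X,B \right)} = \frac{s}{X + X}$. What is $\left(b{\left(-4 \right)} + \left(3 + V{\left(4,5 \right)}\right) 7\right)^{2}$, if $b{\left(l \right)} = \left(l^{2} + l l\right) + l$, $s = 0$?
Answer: $2401$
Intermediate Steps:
$b{\left(l \right)} = l + 2 l^{2}$ ($b{\left(l \right)} = \left(l^{2} + l^{2}\right) + l = 2 l^{2} + l = l + 2 l^{2}$)
$V{\left(X,B \right)} = 0$ ($V{\left(X,B \right)} = \frac{1}{X + X} 0 = \frac{1}{2 X} 0 = 0$)
$\left(b{\left(-4 \right)} + \left(3 + V{\left(4,5 \right)}\right) 7\right)^{2} = \left(- 4 \left(1 + 2 \left(-4\right)\right) + \left(3 + 0\right) 7\right)^{2} = \left(- 4 \left(1 - 8\right) + 3 \cdot 7\right)^{2} = \left(\left(-4\right) \left(-7\right) + 21\right)^{2} = \left(28 + 21\right)^{2} = 49^{2} = 2401$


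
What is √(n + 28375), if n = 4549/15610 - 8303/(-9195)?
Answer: √23384248387226385330/28706790 ≈ 168.45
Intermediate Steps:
n = 34287577/28706790 (n = 4549*(1/15610) - 8303*(-1/9195) = 4549/15610 + 8303/9195 = 34287577/28706790 ≈ 1.1944)
√(n + 28375) = √(34287577/28706790 + 28375) = √(814589453827/28706790) = √23384248387226385330/28706790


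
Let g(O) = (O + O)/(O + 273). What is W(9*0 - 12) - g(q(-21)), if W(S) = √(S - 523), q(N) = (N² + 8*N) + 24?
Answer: -99/95 + I*√535 ≈ -1.0421 + 23.13*I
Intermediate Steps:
q(N) = 24 + N² + 8*N
W(S) = √(-523 + S)
g(O) = 2*O/(273 + O) (g(O) = (2*O)/(273 + O) = 2*O/(273 + O))
W(9*0 - 12) - g(q(-21)) = √(-523 + (9*0 - 12)) - 2*(24 + (-21)² + 8*(-21))/(273 + (24 + (-21)² + 8*(-21))) = √(-523 + (0 - 12)) - 2*(24 + 441 - 168)/(273 + (24 + 441 - 168)) = √(-523 - 12) - 2*297/(273 + 297) = √(-535) - 2*297/570 = I*√535 - 2*297/570 = I*√535 - 1*99/95 = I*√535 - 99/95 = -99/95 + I*√535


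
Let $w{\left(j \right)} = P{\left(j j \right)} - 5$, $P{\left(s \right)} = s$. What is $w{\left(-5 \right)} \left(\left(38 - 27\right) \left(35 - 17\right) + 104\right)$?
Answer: $6040$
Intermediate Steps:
$w{\left(j \right)} = -5 + j^{2}$ ($w{\left(j \right)} = j j - 5 = j^{2} - 5 = -5 + j^{2}$)
$w{\left(-5 \right)} \left(\left(38 - 27\right) \left(35 - 17\right) + 104\right) = \left(-5 + \left(-5\right)^{2}\right) \left(\left(38 - 27\right) \left(35 - 17\right) + 104\right) = \left(-5 + 25\right) \left(11 \cdot 18 + 104\right) = 20 \left(198 + 104\right) = 20 \cdot 302 = 6040$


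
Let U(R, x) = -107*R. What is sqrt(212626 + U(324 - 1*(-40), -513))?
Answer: sqrt(173678) ≈ 416.75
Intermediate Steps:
sqrt(212626 + U(324 - 1*(-40), -513)) = sqrt(212626 - 107*(324 - 1*(-40))) = sqrt(212626 - 107*(324 + 40)) = sqrt(212626 - 107*364) = sqrt(212626 - 38948) = sqrt(173678)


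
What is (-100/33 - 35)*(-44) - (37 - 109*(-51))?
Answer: -11768/3 ≈ -3922.7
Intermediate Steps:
(-100/33 - 35)*(-44) - (37 - 109*(-51)) = (-100*1/33 - 35)*(-44) - (37 + 5559) = (-100/33 - 35)*(-44) - 1*5596 = -1255/33*(-44) - 5596 = 5020/3 - 5596 = -11768/3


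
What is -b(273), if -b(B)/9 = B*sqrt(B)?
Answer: 2457*sqrt(273) ≈ 40596.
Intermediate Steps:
b(B) = -9*B**(3/2) (b(B) = -9*B*sqrt(B) = -9*B**(3/2))
-b(273) = -(-9)*273**(3/2) = -(-9)*273*sqrt(273) = -(-2457)*sqrt(273) = 2457*sqrt(273)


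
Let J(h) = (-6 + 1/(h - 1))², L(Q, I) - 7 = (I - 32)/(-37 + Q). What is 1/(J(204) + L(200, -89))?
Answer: 6717067/283450687 ≈ 0.023697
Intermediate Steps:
L(Q, I) = 7 + (-32 + I)/(-37 + Q) (L(Q, I) = 7 + (I - 32)/(-37 + Q) = 7 + (-32 + I)/(-37 + Q))
J(h) = (-6 + 1/(-1 + h))²
1/(J(204) + L(200, -89)) = 1/((-7 + 6*204)²/(-1 + 204)² + (-291 - 89 + 7*200)/(-37 + 200)) = 1/((-7 + 1224)²/203² + (-291 - 89 + 1400)/163) = 1/((1/41209)*1217² + (1/163)*1020) = 1/((1/41209)*1481089 + 1020/163) = 1/(1481089/41209 + 1020/163) = 1/(283450687/6717067) = 6717067/283450687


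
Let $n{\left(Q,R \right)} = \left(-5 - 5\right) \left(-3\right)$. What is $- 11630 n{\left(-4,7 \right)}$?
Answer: $-348900$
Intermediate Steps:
$n{\left(Q,R \right)} = 30$ ($n{\left(Q,R \right)} = \left(-10\right) \left(-3\right) = 30$)
$- 11630 n{\left(-4,7 \right)} = \left(-11630\right) 30 = -348900$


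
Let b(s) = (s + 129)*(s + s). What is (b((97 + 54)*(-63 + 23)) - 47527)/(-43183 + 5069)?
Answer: -71357353/38114 ≈ -1872.2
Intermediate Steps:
b(s) = 2*s*(129 + s) (b(s) = (129 + s)*(2*s) = 2*s*(129 + s))
(b((97 + 54)*(-63 + 23)) - 47527)/(-43183 + 5069) = (2*((97 + 54)*(-63 + 23))*(129 + (97 + 54)*(-63 + 23)) - 47527)/(-43183 + 5069) = (2*(151*(-40))*(129 + 151*(-40)) - 47527)/(-38114) = (2*(-6040)*(129 - 6040) - 47527)*(-1/38114) = (2*(-6040)*(-5911) - 47527)*(-1/38114) = (71404880 - 47527)*(-1/38114) = 71357353*(-1/38114) = -71357353/38114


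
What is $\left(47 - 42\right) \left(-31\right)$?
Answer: $-155$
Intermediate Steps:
$\left(47 - 42\right) \left(-31\right) = 5 \left(-31\right) = -155$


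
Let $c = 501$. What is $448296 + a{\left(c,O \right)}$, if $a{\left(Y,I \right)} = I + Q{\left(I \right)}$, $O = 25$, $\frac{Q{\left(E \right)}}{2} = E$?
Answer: $448371$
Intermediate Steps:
$Q{\left(E \right)} = 2 E$
$a{\left(Y,I \right)} = 3 I$ ($a{\left(Y,I \right)} = I + 2 I = 3 I$)
$448296 + a{\left(c,O \right)} = 448296 + 3 \cdot 25 = 448296 + 75 = 448371$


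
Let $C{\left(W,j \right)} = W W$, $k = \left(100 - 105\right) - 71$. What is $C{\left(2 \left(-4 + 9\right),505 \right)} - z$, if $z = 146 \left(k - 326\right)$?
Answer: $58792$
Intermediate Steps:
$k = -76$ ($k = -5 - 71 = -76$)
$C{\left(W,j \right)} = W^{2}$
$z = -58692$ ($z = 146 \left(-76 - 326\right) = 146 \left(-402\right) = -58692$)
$C{\left(2 \left(-4 + 9\right),505 \right)} - z = \left(2 \left(-4 + 9\right)\right)^{2} - -58692 = \left(2 \cdot 5\right)^{2} + 58692 = 10^{2} + 58692 = 100 + 58692 = 58792$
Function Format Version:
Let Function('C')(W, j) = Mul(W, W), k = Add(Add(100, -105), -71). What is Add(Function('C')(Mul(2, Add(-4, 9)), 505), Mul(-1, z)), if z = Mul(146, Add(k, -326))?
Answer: 58792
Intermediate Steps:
k = -76 (k = Add(-5, -71) = -76)
Function('C')(W, j) = Pow(W, 2)
z = -58692 (z = Mul(146, Add(-76, -326)) = Mul(146, -402) = -58692)
Add(Function('C')(Mul(2, Add(-4, 9)), 505), Mul(-1, z)) = Add(Pow(Mul(2, Add(-4, 9)), 2), Mul(-1, -58692)) = Add(Pow(Mul(2, 5), 2), 58692) = Add(Pow(10, 2), 58692) = Add(100, 58692) = 58792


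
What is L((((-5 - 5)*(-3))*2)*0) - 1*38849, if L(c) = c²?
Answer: -38849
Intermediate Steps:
L((((-5 - 5)*(-3))*2)*0) - 1*38849 = ((((-5 - 5)*(-3))*2)*0)² - 1*38849 = ((-10*(-3)*2)*0)² - 38849 = ((30*2)*0)² - 38849 = (60*0)² - 38849 = 0² - 38849 = 0 - 38849 = -38849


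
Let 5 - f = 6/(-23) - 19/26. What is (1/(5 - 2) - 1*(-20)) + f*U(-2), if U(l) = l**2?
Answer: 39737/897 ≈ 44.300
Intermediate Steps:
f = 3583/598 (f = 5 - (6/(-23) - 19/26) = 5 - (6*(-1/23) - 19*1/26) = 5 - (-6/23 - 19/26) = 5 - 1*(-593/598) = 5 + 593/598 = 3583/598 ≈ 5.9916)
(1/(5 - 2) - 1*(-20)) + f*U(-2) = (1/(5 - 2) - 1*(-20)) + (3583/598)*(-2)**2 = (1/3 + 20) + (3583/598)*4 = (1/3 + 20) + 7166/299 = 61/3 + 7166/299 = 39737/897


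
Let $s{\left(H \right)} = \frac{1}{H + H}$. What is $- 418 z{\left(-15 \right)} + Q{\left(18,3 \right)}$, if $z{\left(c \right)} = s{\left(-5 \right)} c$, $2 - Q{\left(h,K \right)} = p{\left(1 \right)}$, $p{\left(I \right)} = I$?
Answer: $-626$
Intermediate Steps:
$s{\left(H \right)} = \frac{1}{2 H}$
$Q{\left(h,K \right)} = 1$ ($Q{\left(h,K \right)} = 2 - 1 = 1$)
$z{\left(c \right)} = - \frac{c}{10}$ ($z{\left(c \right)} = \frac{1}{2 \left(-5\right)} c = \frac{1}{2} \left(- \frac{1}{5}\right) c = - \frac{c}{10}$)
$- 418 z{\left(-15 \right)} + Q{\left(18,3 \right)} = - 418 \left(\left(- \frac{1}{10}\right) \left(-15\right)\right) + 1 = \left(-418\right) \frac{3}{2} + 1 = -627 + 1 = -626$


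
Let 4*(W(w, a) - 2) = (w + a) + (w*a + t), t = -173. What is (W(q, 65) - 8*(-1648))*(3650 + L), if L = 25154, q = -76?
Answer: 342911620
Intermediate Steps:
W(w, a) = -165/4 + a/4 + w/4 + a*w/4 (W(w, a) = 2 + ((w + a) + (w*a - 173))/4 = 2 + ((a + w) + (a*w - 173))/4 = 2 + ((a + w) + (-173 + a*w))/4 = 2 + (-173 + a + w + a*w)/4 = 2 + (-173/4 + a/4 + w/4 + a*w/4) = -165/4 + a/4 + w/4 + a*w/4)
(W(q, 65) - 8*(-1648))*(3650 + L) = ((-165/4 + (¼)*65 + (¼)*(-76) + (¼)*65*(-76)) - 8*(-1648))*(3650 + 25154) = ((-165/4 + 65/4 - 19 - 1235) + 13184)*28804 = (-1279 + 13184)*28804 = 11905*28804 = 342911620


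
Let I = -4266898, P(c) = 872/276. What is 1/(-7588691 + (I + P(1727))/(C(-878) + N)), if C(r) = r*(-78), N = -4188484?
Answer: -4441875/33708012235379 ≈ -1.3178e-7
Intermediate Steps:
P(c) = 218/69 (P(c) = 872*(1/276) = 218/69)
C(r) = -78*r
1/(-7588691 + (I + P(1727))/(C(-878) + N)) = 1/(-7588691 + (-4266898 + 218/69)/(-78*(-878) - 4188484)) = 1/(-7588691 - 294415744/(69*(68484 - 4188484))) = 1/(-7588691 - 294415744/69/(-4120000)) = 1/(-7588691 - 294415744/69*(-1/4120000)) = 1/(-7588691 + 4600246/4441875) = 1/(-33708012235379/4441875) = -4441875/33708012235379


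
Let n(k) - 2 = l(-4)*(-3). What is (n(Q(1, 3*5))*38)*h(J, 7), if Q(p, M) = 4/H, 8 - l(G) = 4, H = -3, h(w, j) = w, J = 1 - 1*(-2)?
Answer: -1140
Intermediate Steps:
J = 3 (J = 1 + 2 = 3)
l(G) = 4 (l(G) = 8 - 1*4 = 8 - 4 = 4)
Q(p, M) = -4/3 (Q(p, M) = 4/(-3) = 4*(-⅓) = -4/3)
n(k) = -10 (n(k) = 2 + 4*(-3) = 2 - 12 = -10)
(n(Q(1, 3*5))*38)*h(J, 7) = -10*38*3 = -380*3 = -1140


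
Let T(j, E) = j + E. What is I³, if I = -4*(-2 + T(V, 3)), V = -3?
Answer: 512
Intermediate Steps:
T(j, E) = E + j
I = 8 (I = -4*(-2 + (3 - 3)) = -4*(-2 + 0) = -4*(-2) = 8)
I³ = 8³ = 512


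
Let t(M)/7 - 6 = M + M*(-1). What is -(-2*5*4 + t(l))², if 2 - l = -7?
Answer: -4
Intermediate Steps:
l = 9 (l = 2 - 1*(-7) = 2 + 7 = 9)
t(M) = 42 (t(M) = 42 + 7*(M + M*(-1)) = 42 + 7*(M - M) = 42 + 7*0 = 42 + 0 = 42)
-(-2*5*4 + t(l))² = -(-2*5*4 + 42)² = -(-10*4 + 42)² = -(-40 + 42)² = -1*2² = -1*4 = -4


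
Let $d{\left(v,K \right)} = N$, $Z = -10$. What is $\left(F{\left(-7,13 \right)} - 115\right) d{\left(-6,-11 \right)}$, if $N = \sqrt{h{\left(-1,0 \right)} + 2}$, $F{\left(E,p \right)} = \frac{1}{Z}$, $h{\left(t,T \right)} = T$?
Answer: $- \frac{1151 \sqrt{2}}{10} \approx -162.78$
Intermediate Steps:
$F{\left(E,p \right)} = - \frac{1}{10}$ ($F{\left(E,p \right)} = \frac{1}{-10} = - \frac{1}{10}$)
$N = \sqrt{2}$ ($N = \sqrt{0 + 2} = \sqrt{2} \approx 1.4142$)
$d{\left(v,K \right)} = \sqrt{2}$
$\left(F{\left(-7,13 \right)} - 115\right) d{\left(-6,-11 \right)} = \left(- \frac{1}{10} - 115\right) \sqrt{2} = - \frac{1151 \sqrt{2}}{10}$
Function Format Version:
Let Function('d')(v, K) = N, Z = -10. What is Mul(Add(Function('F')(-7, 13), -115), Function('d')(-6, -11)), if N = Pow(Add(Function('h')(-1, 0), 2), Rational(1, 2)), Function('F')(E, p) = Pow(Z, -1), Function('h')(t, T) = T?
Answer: Mul(Rational(-1151, 10), Pow(2, Rational(1, 2))) ≈ -162.78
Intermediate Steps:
Function('F')(E, p) = Rational(-1, 10) (Function('F')(E, p) = Pow(-10, -1) = Rational(-1, 10))
N = Pow(2, Rational(1, 2)) (N = Pow(Add(0, 2), Rational(1, 2)) = Pow(2, Rational(1, 2)) ≈ 1.4142)
Function('d')(v, K) = Pow(2, Rational(1, 2))
Mul(Add(Function('F')(-7, 13), -115), Function('d')(-6, -11)) = Mul(Add(Rational(-1, 10), -115), Pow(2, Rational(1, 2))) = Mul(Rational(-1151, 10), Pow(2, Rational(1, 2)))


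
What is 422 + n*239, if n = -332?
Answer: -78926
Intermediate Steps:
422 + n*239 = 422 - 332*239 = 422 - 79348 = -78926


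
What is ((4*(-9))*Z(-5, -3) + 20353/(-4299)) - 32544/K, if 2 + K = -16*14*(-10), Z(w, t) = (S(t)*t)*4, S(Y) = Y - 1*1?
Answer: -2801804101/1603527 ≈ -1747.3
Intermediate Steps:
S(Y) = -1 + Y (S(Y) = Y - 1 = -1 + Y)
Z(w, t) = 4*t*(-1 + t) (Z(w, t) = ((-1 + t)*t)*4 = (t*(-1 + t))*4 = 4*t*(-1 + t))
K = 2238 (K = -2 - 16*14*(-10) = -2 - 224*(-10) = -2 + 2240 = 2238)
((4*(-9))*Z(-5, -3) + 20353/(-4299)) - 32544/K = ((4*(-9))*(4*(-3)*(-1 - 3)) + 20353/(-4299)) - 32544/2238 = (-144*(-3)*(-4) + 20353*(-1/4299)) - 32544*1/2238 = (-36*48 - 20353/4299) - 5424/373 = (-1728 - 20353/4299) - 5424/373 = -7449025/4299 - 5424/373 = -2801804101/1603527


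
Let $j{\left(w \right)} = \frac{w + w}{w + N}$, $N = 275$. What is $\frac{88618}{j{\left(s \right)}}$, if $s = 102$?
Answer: $\frac{16704493}{102} \approx 1.6377 \cdot 10^{5}$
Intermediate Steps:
$j{\left(w \right)} = \frac{2 w}{275 + w}$ ($j{\left(w \right)} = \frac{w + w}{w + 275} = \frac{2 w}{275 + w}$)
$\frac{88618}{j{\left(s \right)}} = \frac{88618}{2 \cdot 102 \frac{1}{275 + 102}} = \frac{88618}{2 \cdot 102 \cdot \frac{1}{377}} = \frac{88618}{\frac{204}{377}} = 88618 \cdot \frac{377}{204} = \frac{16704493}{102}$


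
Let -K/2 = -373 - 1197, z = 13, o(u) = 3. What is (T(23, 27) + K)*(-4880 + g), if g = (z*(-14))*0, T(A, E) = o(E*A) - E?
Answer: -15206080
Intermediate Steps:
T(A, E) = 3 - E
K = 3140 (K = -2*(-373 - 1197) = -2*(-1570) = 3140)
g = 0 (g = (13*(-14))*0 = -182*0 = 0)
(T(23, 27) + K)*(-4880 + g) = ((3 - 1*27) + 3140)*(-4880 + 0) = ((3 - 27) + 3140)*(-4880) = (-24 + 3140)*(-4880) = 3116*(-4880) = -15206080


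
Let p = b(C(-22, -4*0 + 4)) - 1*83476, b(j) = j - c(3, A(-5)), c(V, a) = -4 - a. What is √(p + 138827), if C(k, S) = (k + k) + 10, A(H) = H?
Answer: 2*√13829 ≈ 235.19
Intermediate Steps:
C(k, S) = 10 + 2*k (C(k, S) = 2*k + 10 = 10 + 2*k)
b(j) = -1 + j (b(j) = j - (-4 - 1*(-5)) = j - (-4 + 5) = j - 1*1 = j - 1 = -1 + j)
p = -83511 (p = (-1 + (10 + 2*(-22))) - 1*83476 = (-1 + (10 - 44)) - 83476 = (-1 - 34) - 83476 = -35 - 83476 = -83511)
√(p + 138827) = √(-83511 + 138827) = √55316 = 2*√13829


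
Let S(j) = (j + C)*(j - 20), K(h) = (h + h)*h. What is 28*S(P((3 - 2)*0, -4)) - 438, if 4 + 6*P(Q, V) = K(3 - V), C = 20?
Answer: -42890/9 ≈ -4765.6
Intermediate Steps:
K(h) = 2*h**2 (K(h) = (2*h)*h = 2*h**2)
P(Q, V) = -2/3 + (3 - V)**2/3 (P(Q, V) = -2/3 + (2*(3 - V)**2)/6 = -2/3 + (3 - V)**2/3)
S(j) = (-20 + j)*(20 + j) (S(j) = (j + 20)*(j - 20) = (20 + j)*(-20 + j) = (-20 + j)*(20 + j))
28*S(P((3 - 2)*0, -4)) - 438 = 28*(-400 + (-2/3 + (-3 - 4)**2/3)**2) - 438 = 28*(-400 + (-2/3 + (1/3)*(-7)**2)**2) - 438 = 28*(-400 + (-2/3 + (1/3)*49)**2) - 438 = 28*(-400 + (-2/3 + 49/3)**2) - 438 = 28*(-400 + (47/3)**2) - 438 = 28*(-400 + 2209/9) - 438 = 28*(-1391/9) - 438 = -38948/9 - 438 = -42890/9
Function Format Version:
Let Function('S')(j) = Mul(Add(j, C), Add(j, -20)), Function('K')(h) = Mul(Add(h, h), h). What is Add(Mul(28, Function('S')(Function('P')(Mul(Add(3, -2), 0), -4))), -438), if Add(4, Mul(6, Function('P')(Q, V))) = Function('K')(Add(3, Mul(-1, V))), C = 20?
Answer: Rational(-42890, 9) ≈ -4765.6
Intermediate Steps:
Function('K')(h) = Mul(2, Pow(h, 2)) (Function('K')(h) = Mul(Mul(2, h), h) = Mul(2, Pow(h, 2)))
Function('P')(Q, V) = Add(Rational(-2, 3), Mul(Rational(1, 3), Pow(Add(3, Mul(-1, V)), 2))) (Function('P')(Q, V) = Add(Rational(-2, 3), Mul(Rational(1, 6), Mul(2, Pow(Add(3, Mul(-1, V)), 2)))) = Add(Rational(-2, 3), Mul(Rational(1, 3), Pow(Add(3, Mul(-1, V)), 2))))
Function('S')(j) = Mul(Add(-20, j), Add(20, j)) (Function('S')(j) = Mul(Add(j, 20), Add(j, -20)) = Mul(Add(20, j), Add(-20, j)) = Mul(Add(-20, j), Add(20, j)))
Add(Mul(28, Function('S')(Function('P')(Mul(Add(3, -2), 0), -4))), -438) = Add(Mul(28, Add(-400, Pow(Add(Rational(-2, 3), Mul(Rational(1, 3), Pow(Add(-3, -4), 2))), 2))), -438) = Add(Mul(28, Add(-400, Pow(Add(Rational(-2, 3), Mul(Rational(1, 3), Pow(-7, 2))), 2))), -438) = Add(Mul(28, Add(-400, Pow(Add(Rational(-2, 3), Mul(Rational(1, 3), 49)), 2))), -438) = Add(Mul(28, Add(-400, Pow(Add(Rational(-2, 3), Rational(49, 3)), 2))), -438) = Add(Mul(28, Add(-400, Pow(Rational(47, 3), 2))), -438) = Add(Mul(28, Add(-400, Rational(2209, 9))), -438) = Add(Mul(28, Rational(-1391, 9)), -438) = Add(Rational(-38948, 9), -438) = Rational(-42890, 9)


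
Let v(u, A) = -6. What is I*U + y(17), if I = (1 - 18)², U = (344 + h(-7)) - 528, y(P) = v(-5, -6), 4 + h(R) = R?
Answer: -56361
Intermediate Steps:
h(R) = -4 + R
y(P) = -6
U = -195 (U = (344 + (-4 - 7)) - 528 = (344 - 11) - 528 = 333 - 528 = -195)
I = 289 (I = (-17)² = 289)
I*U + y(17) = 289*(-195) - 6 = -56355 - 6 = -56361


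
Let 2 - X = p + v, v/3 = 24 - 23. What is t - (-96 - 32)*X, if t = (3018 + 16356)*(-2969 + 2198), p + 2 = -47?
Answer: -14931210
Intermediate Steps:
v = 3 (v = 3*(24 - 23) = 3*1 = 3)
p = -49 (p = -2 - 47 = -49)
t = -14937354 (t = 19374*(-771) = -14937354)
X = 48 (X = 2 - (-49 + 3) = 2 - 1*(-46) = 2 + 46 = 48)
t - (-96 - 32)*X = -14937354 - (-96 - 32)*48 = -14937354 - (-128)*48 = -14937354 - 1*(-6144) = -14937354 + 6144 = -14931210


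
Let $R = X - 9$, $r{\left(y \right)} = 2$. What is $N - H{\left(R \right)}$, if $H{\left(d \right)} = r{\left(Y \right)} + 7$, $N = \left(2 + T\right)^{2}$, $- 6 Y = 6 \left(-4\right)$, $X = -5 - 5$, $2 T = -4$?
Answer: $-9$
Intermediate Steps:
$T = -2$ ($T = \frac{1}{2} \left(-4\right) = -2$)
$X = -10$ ($X = -5 - 5 = -10$)
$Y = 4$ ($Y = - \frac{6 \left(-4\right)}{6} = \left(- \frac{1}{6}\right) \left(-24\right) = 4$)
$R = -19$ ($R = -10 - 9 = -19$)
$N = 0$ ($N = \left(2 - 2\right)^{2} = 0^{2} = 0$)
$H{\left(d \right)} = 9$ ($H{\left(d \right)} = 2 + 7 = 9$)
$N - H{\left(R \right)} = 0 - 9 = -9$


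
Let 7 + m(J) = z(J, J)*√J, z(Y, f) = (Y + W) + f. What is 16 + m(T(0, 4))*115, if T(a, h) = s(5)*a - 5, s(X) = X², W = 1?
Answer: -789 - 1035*I*√5 ≈ -789.0 - 2314.3*I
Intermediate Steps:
z(Y, f) = 1 + Y + f (z(Y, f) = (Y + 1) + f = (1 + Y) + f = 1 + Y + f)
T(a, h) = -5 + 25*a (T(a, h) = 5²*a - 5 = 25*a - 5 = -5 + 25*a)
m(J) = -7 + √J*(1 + 2*J) (m(J) = -7 + (1 + J + J)*√J = -7 + (1 + 2*J)*√J = -7 + √J*(1 + 2*J))
16 + m(T(0, 4))*115 = 16 + (-7 + √(-5 + 25*0)*(1 + 2*(-5 + 25*0)))*115 = 16 + (-7 + √(-5 + 0)*(1 + 2*(-5 + 0)))*115 = 16 + (-7 + √(-5)*(1 + 2*(-5)))*115 = 16 + (-7 + (I*√5)*(1 - 10))*115 = 16 + (-7 + (I*√5)*(-9))*115 = 16 + (-7 - 9*I*√5)*115 = 16 + (-805 - 1035*I*√5) = -789 - 1035*I*√5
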